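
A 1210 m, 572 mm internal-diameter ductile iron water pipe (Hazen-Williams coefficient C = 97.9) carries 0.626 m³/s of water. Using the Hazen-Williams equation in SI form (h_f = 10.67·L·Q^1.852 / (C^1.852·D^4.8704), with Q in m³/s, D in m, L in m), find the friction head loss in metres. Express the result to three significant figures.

h_f ≈ 16.9 m

h_f = 10.67·1210·0.626^1.852 / (97.9^1.852·0.572^4.8704) = 16.94 m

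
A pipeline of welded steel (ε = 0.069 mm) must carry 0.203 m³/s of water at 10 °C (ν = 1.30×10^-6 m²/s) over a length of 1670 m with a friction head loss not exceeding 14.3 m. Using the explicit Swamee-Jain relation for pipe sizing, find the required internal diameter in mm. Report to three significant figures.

D ≈ 365 mm

Swamee-Jain (Type III): D = 0.66·[ε^1.25·(LQ²/(gh_f))^4.75 + ν·Q^9.4·(L/(gh_f))^5.2]^0.04
LQ²/(gh_f) = 0.4906; L/(gh_f) = 11.90
Term 1 = ε^1.25·(…)^4.75 = 2.14×10^-7; Term 2 = ν·Q^9.4·(…)^5.2 = 1.58×10^-7
D = 0.66·(2.14×10^-7 + 1.58×10^-7)^0.04 = 0.3650 m = 365 mm
Check: V = 1.94 m/s, Re = 5.45×10^5, f = 0.01529, h_f = 13.4 m ≈ 14.3 m ✓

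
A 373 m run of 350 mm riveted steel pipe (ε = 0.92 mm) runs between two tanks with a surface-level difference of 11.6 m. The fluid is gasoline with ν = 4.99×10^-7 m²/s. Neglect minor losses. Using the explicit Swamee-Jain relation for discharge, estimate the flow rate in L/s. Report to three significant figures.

Q ≈ 280 L/s

Swamee-Jain (Type II): Q = -0.965·√(gD⁵h_f/L)·ln[ε/(3.7D) + √(3.17ν²L/(gD³h_f))]
√(gD⁵h_f/L) = √(9.81·0.350⁵·11.6/373) = 0.04003
ε/(3.7D) = 7.10×10^-4; √(3.17ν²L/(gD³h_f)) = 7.77×10^-6
Q = -0.965·0.04003·ln(7.182×10^-4) = 0.2796 m³/s
Check: V = 2.91 m/s, Re = 2.04×10^6, f = 0.02534, h_f = 11.6 m ≈ 11.6 m ✓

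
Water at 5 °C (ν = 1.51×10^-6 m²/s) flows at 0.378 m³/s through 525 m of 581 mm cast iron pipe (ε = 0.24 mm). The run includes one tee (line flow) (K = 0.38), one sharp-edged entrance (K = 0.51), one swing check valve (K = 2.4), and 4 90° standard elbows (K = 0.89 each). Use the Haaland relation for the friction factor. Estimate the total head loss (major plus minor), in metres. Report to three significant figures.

V = 4Q/(πD²) = 1.426 m/s; V²/2g = 0.1036 m
Re = 5.49×10^5, ε/D = 4.13×10^-4 → f = 0.01692 (Haaland)
Major: h_f = f(L/D)·V²/2g = 0.01692·903.6·0.1036 = 1.584 m
Minor: ΣK = 6.85; h_m = ΣK·V²/2g = 0.7097 m
Total H_L = 1.584 + 0.7097 = 2.294 m

H_L ≈ 2.29 m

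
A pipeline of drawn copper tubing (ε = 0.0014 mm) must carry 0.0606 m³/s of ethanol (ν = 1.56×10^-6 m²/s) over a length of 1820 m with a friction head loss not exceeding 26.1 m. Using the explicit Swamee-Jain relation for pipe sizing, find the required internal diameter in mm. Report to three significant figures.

Swamee-Jain (Type III): D = 0.66·[ε^1.25·(LQ²/(gh_f))^4.75 + ν·Q^9.4·(L/(gh_f))^5.2]^0.04
LQ²/(gh_f) = 0.02610; L/(gh_f) = 7.108
Term 1 = ε^1.25·(…)^4.75 = 1.45×10^-15; Term 2 = ν·Q^9.4·(…)^5.2 = 1.50×10^-13
D = 0.66·(1.45×10^-15 + 1.50×10^-13)^0.04 = 0.2027 m = 203 mm
Check: V = 1.88 m/s, Re = 2.44×10^5, f = 0.01502, h_f = 24.3 m ≈ 26.1 m ✓

D ≈ 203 mm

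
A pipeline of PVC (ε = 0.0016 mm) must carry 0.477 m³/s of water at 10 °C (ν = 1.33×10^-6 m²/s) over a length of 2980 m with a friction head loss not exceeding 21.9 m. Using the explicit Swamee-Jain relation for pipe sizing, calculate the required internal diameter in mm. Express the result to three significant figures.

Swamee-Jain (Type III): D = 0.66·[ε^1.25·(LQ²/(gh_f))^4.75 + ν·Q^9.4·(L/(gh_f))^5.2]^0.04
LQ²/(gh_f) = 3.156; L/(gh_f) = 13.87
Term 1 = ε^1.25·(…)^4.75 = 1.34×10^-5; Term 2 = ν·Q^9.4·(…)^5.2 = 0.00110
D = 0.66·(1.34×10^-5 + 0.00110)^0.04 = 0.5028 m = 503 mm
Check: V = 2.40 m/s, Re = 9.08×10^5, f = 0.01187, h_f = 20.7 m ≈ 21.9 m ✓

D ≈ 503 mm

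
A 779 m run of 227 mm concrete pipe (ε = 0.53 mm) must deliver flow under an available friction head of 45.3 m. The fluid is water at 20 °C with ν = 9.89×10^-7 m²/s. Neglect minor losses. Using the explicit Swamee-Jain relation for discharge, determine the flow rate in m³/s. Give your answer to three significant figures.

Swamee-Jain (Type II): Q = -0.965·√(gD⁵h_f/L)·ln[ε/(3.7D) + √(3.17ν²L/(gD³h_f))]
√(gD⁵h_f/L) = √(9.81·0.227⁵·45.3/779) = 0.01854
ε/(3.7D) = 6.31×10^-4; √(3.17ν²L/(gD³h_f)) = 2.16×10^-5
Q = -0.965·0.01854·ln(6.526×10^-4) = 0.1312 m³/s
Check: V = 3.24 m/s, Re = 7.44×10^5, f = 0.02472, h_f = 45.5 m ≈ 45.3 m ✓

Q ≈ 0.131 m³/s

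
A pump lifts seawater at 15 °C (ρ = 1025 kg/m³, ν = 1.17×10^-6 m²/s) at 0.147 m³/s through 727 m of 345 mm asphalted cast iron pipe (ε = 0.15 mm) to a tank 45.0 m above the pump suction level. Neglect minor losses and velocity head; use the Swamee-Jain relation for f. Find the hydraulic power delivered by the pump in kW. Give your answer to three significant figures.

P_hyd ≈ 73.4 kW

V = 4Q/(πD²) = 1.572 m/s; Re = 4.64×10^5; ε/D = 4.35×10^-4; f = 0.01743
h_f = f(L/D)V²/2g = 4.629 m
Total head H = z + h_f = 45.0 + 4.629 = 49.63 m
P_hyd = ρgQH = 1025·9.81·0.147·49.63 = 73.36 kW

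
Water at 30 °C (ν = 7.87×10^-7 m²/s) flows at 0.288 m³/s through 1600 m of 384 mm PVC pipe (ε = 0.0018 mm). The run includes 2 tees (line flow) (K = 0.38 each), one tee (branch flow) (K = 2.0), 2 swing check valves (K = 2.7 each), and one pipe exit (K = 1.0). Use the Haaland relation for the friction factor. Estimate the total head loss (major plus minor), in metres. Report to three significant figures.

H_L ≈ 17.7 m

V = 4Q/(πD²) = 2.487 m/s; V²/2g = 0.3152 m
Re = 1.21×10^6, ε/D = 4.69×10^-6 → f = 0.01131 (Haaland)
Major: h_f = f(L/D)·V²/2g = 0.01131·4167·0.3152 = 14.85 m
Minor: ΣK = 9.16; h_m = ΣK·V²/2g = 2.887 m
Total H_L = 14.85 + 2.887 = 17.74 m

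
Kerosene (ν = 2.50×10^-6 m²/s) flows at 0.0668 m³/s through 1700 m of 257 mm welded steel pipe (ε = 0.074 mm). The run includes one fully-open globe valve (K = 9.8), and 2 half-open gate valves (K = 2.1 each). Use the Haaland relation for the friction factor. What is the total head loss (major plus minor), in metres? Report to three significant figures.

H_L ≈ 11.5 m

V = 4Q/(πD²) = 1.288 m/s; V²/2g = 0.08452 m
Re = 1.32×10^5, ε/D = 2.88×10^-4 → f = 0.01837 (Haaland)
Major: h_f = f(L/D)·V²/2g = 0.01837·6615·0.08452 = 10.27 m
Minor: ΣK = 14.0; h_m = ΣK·V²/2g = 1.183 m
Total H_L = 10.27 + 1.183 = 11.45 m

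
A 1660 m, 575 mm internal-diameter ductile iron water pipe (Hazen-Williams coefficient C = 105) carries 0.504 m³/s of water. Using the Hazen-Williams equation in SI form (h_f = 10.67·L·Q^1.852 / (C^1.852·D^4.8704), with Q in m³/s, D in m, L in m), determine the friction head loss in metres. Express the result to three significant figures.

h_f ≈ 13.3 m

h_f = 10.67·1660·0.504^1.852 / (105^1.852·0.575^4.8704) = 13.32 m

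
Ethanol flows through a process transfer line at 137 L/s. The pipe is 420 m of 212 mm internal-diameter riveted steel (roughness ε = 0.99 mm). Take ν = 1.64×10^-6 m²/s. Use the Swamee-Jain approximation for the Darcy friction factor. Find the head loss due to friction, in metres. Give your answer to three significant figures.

h_f ≈ 45.7 m

V = 4Q/(πD²) = 4·0.137/(π·0.212²) = 3.881 m/s
Re = VD/ν = 3.881·0.212/1.64×10^-6 = 5.02×10^5 → turbulent
ε/D = 0.99/212 = 0.00467
Swamee-Jain: f = 0.03005
h_f = f(L/D)V²/(2g) = 0.03005·(420/0.212)·3.881²/(2·9.81) = 45.70 m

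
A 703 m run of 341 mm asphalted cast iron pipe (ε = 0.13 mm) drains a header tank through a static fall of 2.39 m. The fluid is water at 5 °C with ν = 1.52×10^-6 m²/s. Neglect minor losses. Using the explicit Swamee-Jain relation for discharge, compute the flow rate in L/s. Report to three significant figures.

Swamee-Jain (Type II): Q = -0.965·√(gD⁵h_f/L)·ln[ε/(3.7D) + √(3.17ν²L/(gD³h_f))]
√(gD⁵h_f/L) = √(9.81·0.341⁵·2.39/703) = 0.01240
ε/(3.7D) = 1.03×10^-4; √(3.17ν²L/(gD³h_f)) = 7.44×10^-5
Q = -0.965·0.01240·ln(1.775×10^-4) = 0.1034 m³/s
Check: V = 1.13 m/s, Re = 2.54×10^5, f = 0.01786, h_f = 2.40 m ≈ 2.39 m ✓

Q ≈ 103 L/s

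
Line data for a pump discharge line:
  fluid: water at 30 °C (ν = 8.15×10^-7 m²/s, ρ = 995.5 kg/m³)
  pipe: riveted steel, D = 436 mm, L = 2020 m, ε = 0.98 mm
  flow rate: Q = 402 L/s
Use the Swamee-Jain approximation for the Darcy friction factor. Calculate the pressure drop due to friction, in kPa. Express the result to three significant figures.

V = 4Q/(πD²) = 4·0.402/(π·0.436²) = 2.693 m/s
Re = VD/ν = 2.693·0.436/8.15×10^-7 = 1.44×10^6 → turbulent
ε/D = 0.98/436 = 0.00225
Swamee-Jain: f = 0.02434
h_f = f(L/D)V²/(2g) = 0.02434·(2020/0.436)·2.693²/(2·9.81) = 41.67 m
Δp = ρg·h_f = 995.5·9.81·41.67 = 406.9 kPa

Δp ≈ 407 kPa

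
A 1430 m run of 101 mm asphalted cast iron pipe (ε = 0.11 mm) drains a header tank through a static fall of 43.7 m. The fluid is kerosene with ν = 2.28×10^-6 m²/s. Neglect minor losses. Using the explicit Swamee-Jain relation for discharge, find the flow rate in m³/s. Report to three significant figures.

Swamee-Jain (Type II): Q = -0.965·√(gD⁵h_f/L)·ln[ε/(3.7D) + √(3.17ν²L/(gD³h_f))]
√(gD⁵h_f/L) = √(9.81·0.101⁵·43.7/1430) = 0.001775
ε/(3.7D) = 2.94×10^-4; √(3.17ν²L/(gD³h_f)) = 2.31×10^-4
Q = -0.965·0.001775·ln(5.253×10^-4) = 0.01294 m³/s
Check: V = 1.61 m/s, Re = 7.15×10^4, f = 0.02341, h_f = 44.0 m ≈ 43.7 m ✓

Q ≈ 0.0129 m³/s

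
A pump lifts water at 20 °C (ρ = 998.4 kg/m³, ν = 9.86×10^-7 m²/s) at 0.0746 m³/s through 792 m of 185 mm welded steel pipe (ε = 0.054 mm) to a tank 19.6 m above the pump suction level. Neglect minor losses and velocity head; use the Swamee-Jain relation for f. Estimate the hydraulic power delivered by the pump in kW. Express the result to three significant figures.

P_hyd ≈ 34.3 kW

V = 4Q/(πD²) = 2.775 m/s; Re = 5.21×10^5; ε/D = 2.92×10^-4; f = 0.01626
h_f = f(L/D)V²/2g = 27.33 m
Total head H = z + h_f = 19.6 + 27.33 = 46.93 m
P_hyd = ρgQH = 998.4·9.81·0.0746·46.93 = 34.29 kW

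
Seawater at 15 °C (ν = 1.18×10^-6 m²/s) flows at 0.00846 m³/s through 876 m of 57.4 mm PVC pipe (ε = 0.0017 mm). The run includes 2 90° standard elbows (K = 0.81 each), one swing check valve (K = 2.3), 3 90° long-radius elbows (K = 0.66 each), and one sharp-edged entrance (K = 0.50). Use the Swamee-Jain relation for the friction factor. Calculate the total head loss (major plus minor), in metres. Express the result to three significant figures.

H_L ≈ 141 m

V = 4Q/(πD²) = 3.269 m/s; V²/2g = 0.5448 m
Re = 1.59×10^5, ε/D = 2.96×10^-5 → f = 0.01648 (Swamee-Jain)
Major: h_f = f(L/D)·V²/2g = 0.01648·15261·0.5448 = 137.1 m
Minor: ΣK = 6.40; h_m = ΣK·V²/2g = 3.487 m
Total H_L = 137.1 + 3.487 = 140.5 m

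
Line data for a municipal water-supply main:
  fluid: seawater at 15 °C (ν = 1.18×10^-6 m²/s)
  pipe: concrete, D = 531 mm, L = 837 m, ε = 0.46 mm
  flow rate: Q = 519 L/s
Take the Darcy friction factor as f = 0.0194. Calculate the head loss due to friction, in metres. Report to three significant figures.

V = 4Q/(πD²) = 4·0.519/(π·0.531²) = 2.344 m/s
h_f = f(L/D)V²/(2g) = 0.01940·(837/0.531)·2.344²/(2·9.81) = 8.561 m

h_f ≈ 8.56 m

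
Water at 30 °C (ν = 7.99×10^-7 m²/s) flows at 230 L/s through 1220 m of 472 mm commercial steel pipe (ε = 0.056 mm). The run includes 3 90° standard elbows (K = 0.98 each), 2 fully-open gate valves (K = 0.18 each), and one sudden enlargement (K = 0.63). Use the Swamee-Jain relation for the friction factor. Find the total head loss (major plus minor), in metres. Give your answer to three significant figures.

V = 4Q/(πD²) = 1.314 m/s; V²/2g = 0.08807 m
Re = 7.77×10^5, ε/D = 1.19×10^-4 → f = 0.01406 (Swamee-Jain)
Major: h_f = f(L/D)·V²/2g = 0.01406·2585·0.08807 = 3.201 m
Minor: ΣK = 3.93; h_m = ΣK·V²/2g = 0.3461 m
Total H_L = 3.201 + 0.3461 = 3.547 m

H_L ≈ 3.55 m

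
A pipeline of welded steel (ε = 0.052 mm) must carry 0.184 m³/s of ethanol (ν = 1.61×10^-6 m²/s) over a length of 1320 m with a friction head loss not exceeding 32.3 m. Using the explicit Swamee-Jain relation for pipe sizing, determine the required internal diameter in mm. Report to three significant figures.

D ≈ 285 mm

Swamee-Jain (Type III): D = 0.66·[ε^1.25·(LQ²/(gh_f))^4.75 + ν·Q^9.4·(L/(gh_f))^5.2]^0.04
LQ²/(gh_f) = 0.1410; L/(gh_f) = 4.166
Term 1 = ε^1.25·(…)^4.75 = 4.02×10^-10; Term 2 = ν·Q^9.4·(…)^5.2 = 3.30×10^-10
D = 0.66·(4.02×10^-10 + 3.30×10^-10)^0.04 = 0.2845 m = 285 mm
Check: V = 2.89 m/s, Re = 5.11×10^5, f = 0.01532, h_f = 30.3 m ≈ 32.3 m ✓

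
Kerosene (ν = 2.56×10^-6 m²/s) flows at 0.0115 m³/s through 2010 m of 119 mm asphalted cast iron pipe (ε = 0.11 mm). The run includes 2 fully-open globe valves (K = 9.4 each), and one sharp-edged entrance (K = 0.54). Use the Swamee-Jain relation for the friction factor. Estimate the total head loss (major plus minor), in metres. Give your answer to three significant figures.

H_L ≈ 23.2 m

V = 4Q/(πD²) = 1.034 m/s; V²/2g = 0.05449 m
Re = 4.81×10^4, ε/D = 9.24×10^-4 → f = 0.02409 (Swamee-Jain)
Major: h_f = f(L/D)·V²/2g = 0.02409·16891·0.05449 = 22.18 m
Minor: ΣK = 19.3; h_m = ΣK·V²/2g = 1.054 m
Total H_L = 22.18 + 1.054 = 23.23 m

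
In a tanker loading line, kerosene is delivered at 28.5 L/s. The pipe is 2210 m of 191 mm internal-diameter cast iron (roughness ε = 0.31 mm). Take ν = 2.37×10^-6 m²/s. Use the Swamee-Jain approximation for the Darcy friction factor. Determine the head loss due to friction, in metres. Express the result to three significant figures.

h_f ≈ 14.4 m

V = 4Q/(πD²) = 4·0.0285/(π·0.191²) = 0.9947 m/s
Re = VD/ν = 0.9947·0.191/2.37×10^-6 = 8.02×10^4 → turbulent
ε/D = 0.31/191 = 0.00162
Swamee-Jain: f = 0.02472
h_f = f(L/D)V²/(2g) = 0.02472·(2210/0.191)·0.9947²/(2·9.81) = 14.42 m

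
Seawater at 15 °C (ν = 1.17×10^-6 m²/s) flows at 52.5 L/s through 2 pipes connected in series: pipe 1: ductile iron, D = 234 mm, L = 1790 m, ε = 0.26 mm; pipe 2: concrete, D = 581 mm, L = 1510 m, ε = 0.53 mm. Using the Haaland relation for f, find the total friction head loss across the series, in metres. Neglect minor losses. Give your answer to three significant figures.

H ≈ 12.4 m

Pipe 1: V = 1.221 m/s, Re = 2.44×10^5, ε/D = 0.00111, f = 0.02115, h_1 = f(L/D)V²/2g = 12.29 m
Pipe 2: V = 0.1980 m/s, Re = 9.83×10^4, ε/D = 9.12×10^-4, f = 0.02169, h_2 = f(L/D)V²/2g = 0.1127 m
Series → Q common, losses add: H = Σh = 12.40 m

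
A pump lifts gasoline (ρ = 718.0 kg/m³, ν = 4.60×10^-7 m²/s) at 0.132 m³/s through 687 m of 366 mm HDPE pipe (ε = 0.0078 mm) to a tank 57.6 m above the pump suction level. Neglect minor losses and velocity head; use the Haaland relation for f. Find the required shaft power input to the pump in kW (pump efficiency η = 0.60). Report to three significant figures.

P_shaft ≈ 92.1 kW

V = 4Q/(πD²) = 1.255 m/s; Re = 9.98×10^5; ε/D = 2.13×10^-5; f = 0.01199
h_f = f(L/D)V²/2g = 1.806 m
Total head H = z + h_f = 57.6 + 1.806 = 59.41 m
P_hyd = ρgQH = 718.0·9.81·0.132·59.41 = 55.23 kW
P_shaft = P_hyd/η = 55.23/0.60 = 92.05 kW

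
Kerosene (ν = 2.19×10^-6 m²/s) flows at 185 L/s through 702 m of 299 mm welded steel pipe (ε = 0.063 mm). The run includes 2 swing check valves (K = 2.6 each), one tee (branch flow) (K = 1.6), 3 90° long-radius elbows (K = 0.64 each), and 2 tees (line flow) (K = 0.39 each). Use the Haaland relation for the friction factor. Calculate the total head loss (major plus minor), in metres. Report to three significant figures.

V = 4Q/(πD²) = 2.635 m/s; V²/2g = 0.3538 m
Re = 3.60×10^5, ε/D = 2.11×10^-4 → f = 0.01585 (Haaland)
Major: h_f = f(L/D)·V²/2g = 0.01585·2348·0.3538 = 13.16 m
Minor: ΣK = 9.50; h_m = ΣK·V²/2g = 3.361 m
Total H_L = 13.16 + 3.361 = 16.53 m

H_L ≈ 16.5 m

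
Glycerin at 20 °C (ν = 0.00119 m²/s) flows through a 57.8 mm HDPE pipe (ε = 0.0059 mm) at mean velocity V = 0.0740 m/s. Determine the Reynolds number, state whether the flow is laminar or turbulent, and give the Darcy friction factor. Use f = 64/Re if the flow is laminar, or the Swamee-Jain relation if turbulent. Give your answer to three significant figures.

Re ≈ 3.59; laminar; f = 64/Re ≈ 17.8

Re = VD/ν = 0.07400·0.0578/0.00119 = 3.59
Re < 2300 → laminar → f = 64/Re = 17.81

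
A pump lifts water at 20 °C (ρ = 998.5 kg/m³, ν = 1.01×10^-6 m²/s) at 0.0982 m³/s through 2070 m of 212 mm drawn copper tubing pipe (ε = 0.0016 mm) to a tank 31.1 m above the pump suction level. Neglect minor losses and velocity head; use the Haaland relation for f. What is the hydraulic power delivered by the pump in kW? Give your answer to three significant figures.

P_hyd ≈ 77.3 kW

V = 4Q/(πD²) = 2.782 m/s; Re = 5.84×10^5; ε/D = 7.55×10^-6; f = 0.01280
h_f = f(L/D)V²/2g = 49.31 m
Total head H = z + h_f = 31.1 + 49.31 = 80.41 m
P_hyd = ρgQH = 998.5·9.81·0.0982·80.41 = 77.34 kW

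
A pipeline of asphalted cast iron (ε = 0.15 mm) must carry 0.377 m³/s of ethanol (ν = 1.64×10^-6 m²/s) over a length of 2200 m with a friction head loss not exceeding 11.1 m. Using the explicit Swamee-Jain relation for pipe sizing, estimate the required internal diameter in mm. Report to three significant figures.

Swamee-Jain (Type III): D = 0.66·[ε^1.25·(LQ²/(gh_f))^4.75 + ν·Q^9.4·(L/(gh_f))^5.2]^0.04
LQ²/(gh_f) = 2.872; L/(gh_f) = 20.20
Term 1 = ε^1.25·(…)^4.75 = 0.00249; Term 2 = ν·Q^9.4·(…)^5.2 = 0.00105
D = 0.66·(0.00249 + 0.00105)^0.04 = 0.5266 m = 527 mm
Check: V = 1.73 m/s, Re = 5.56×10^5, f = 0.01613, h_f = 10.3 m ≈ 11.1 m ✓

D ≈ 527 mm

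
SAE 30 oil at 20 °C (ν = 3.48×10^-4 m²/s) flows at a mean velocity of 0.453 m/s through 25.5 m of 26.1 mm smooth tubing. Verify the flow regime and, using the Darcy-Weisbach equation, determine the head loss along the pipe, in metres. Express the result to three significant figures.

Re = VD/ν = 0.453·0.02610/3.48×10^-4 = 34.0 → laminar (Re < 2300)
f = 64/Re = 1.884
h_f = f(L/D)V²/(2g) = 1.884·(25.5/0.02610)·0.453²/(2·9.81) = 19.25 m

h_f ≈ 19.2 m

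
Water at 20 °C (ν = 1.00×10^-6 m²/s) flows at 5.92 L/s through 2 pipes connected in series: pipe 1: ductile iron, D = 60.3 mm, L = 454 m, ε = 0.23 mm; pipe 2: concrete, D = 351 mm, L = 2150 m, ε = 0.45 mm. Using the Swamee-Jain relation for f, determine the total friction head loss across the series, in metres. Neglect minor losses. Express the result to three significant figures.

H ≈ 48.1 m

Pipe 1: V = 2.073 m/s, Re = 1.25×10^5, ε/D = 0.00381, f = 0.02915, h_1 = f(L/D)V²/2g = 48.08 m
Pipe 2: V = 0.06118 m/s, Re = 2.15×10^4, ε/D = 0.00128, f = 0.02834, h_2 = f(L/D)V²/2g = 0.03312 m
Series → Q common, losses add: H = Σh = 48.11 m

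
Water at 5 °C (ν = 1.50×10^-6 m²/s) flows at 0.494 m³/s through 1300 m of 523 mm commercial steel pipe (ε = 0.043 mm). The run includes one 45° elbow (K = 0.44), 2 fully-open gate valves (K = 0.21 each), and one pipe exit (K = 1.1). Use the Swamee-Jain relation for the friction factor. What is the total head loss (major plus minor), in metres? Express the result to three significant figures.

H_L ≈ 9.59 m

V = 4Q/(πD²) = 2.300 m/s; V²/2g = 0.2695 m
Re = 8.02×10^5, ε/D = 8.22×10^-5 → f = 0.01352 (Swamee-Jain)
Major: h_f = f(L/D)·V²/2g = 0.01352·2486·0.2695 = 9.057 m
Minor: ΣK = 1.96; h_m = ΣK·V²/2g = 0.5282 m
Total H_L = 9.057 + 0.5282 = 9.585 m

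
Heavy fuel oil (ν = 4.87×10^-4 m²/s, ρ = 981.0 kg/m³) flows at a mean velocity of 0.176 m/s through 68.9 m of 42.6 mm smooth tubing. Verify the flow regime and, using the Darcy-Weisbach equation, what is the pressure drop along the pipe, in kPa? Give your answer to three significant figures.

Re = VD/ν = 0.176·0.04260/4.87×10^-4 = 15.4 → laminar (Re < 2300)
f = 64/Re = 4.157
h_f = f(L/D)V²/(2g) = 4.157·(68.9/0.04260)·0.176²/(2·9.81) = 10.62 m
Δp = ρg·h_f = 981.0·9.81·10.62 = 102.2 kPa

Δp ≈ 102 kPa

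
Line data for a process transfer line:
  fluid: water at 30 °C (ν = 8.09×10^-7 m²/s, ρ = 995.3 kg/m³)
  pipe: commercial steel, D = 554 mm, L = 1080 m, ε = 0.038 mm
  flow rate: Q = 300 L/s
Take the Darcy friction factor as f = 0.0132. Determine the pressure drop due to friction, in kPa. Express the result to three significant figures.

Δp ≈ 19.8 kPa

V = 4Q/(πD²) = 4·0.300/(π·0.554²) = 1.245 m/s
h_f = f(L/D)V²/(2g) = 0.01320·(1080/0.554)·1.245²/(2·9.81) = 2.031 m
Δp = ρg·h_f = 995.3·9.81·2.031 = 19.84 kPa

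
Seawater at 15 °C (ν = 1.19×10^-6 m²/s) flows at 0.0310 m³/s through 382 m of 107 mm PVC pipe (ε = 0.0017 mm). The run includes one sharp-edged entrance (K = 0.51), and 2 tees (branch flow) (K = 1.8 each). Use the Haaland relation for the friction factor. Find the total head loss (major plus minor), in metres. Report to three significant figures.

H_L ≈ 33.6 m

V = 4Q/(πD²) = 3.447 m/s; V²/2g = 0.6058 m
Re = 3.10×10^5, ε/D = 1.59×10^-5 → f = 0.01439 (Haaland)
Major: h_f = f(L/D)·V²/2g = 0.01439·3570·0.6058 = 31.12 m
Minor: ΣK = 4.11; h_m = ΣK·V²/2g = 2.490 m
Total H_L = 31.12 + 2.490 = 33.61 m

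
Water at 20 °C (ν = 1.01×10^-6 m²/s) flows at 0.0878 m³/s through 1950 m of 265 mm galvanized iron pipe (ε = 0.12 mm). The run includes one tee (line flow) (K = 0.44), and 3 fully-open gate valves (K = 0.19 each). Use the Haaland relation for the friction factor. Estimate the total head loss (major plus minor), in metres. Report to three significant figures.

H_L ≈ 16.7 m

V = 4Q/(πD²) = 1.592 m/s; V²/2g = 0.1292 m
Re = 4.18×10^5, ε/D = 4.53×10^-4 → f = 0.01743 (Haaland)
Major: h_f = f(L/D)·V²/2g = 0.01743·7358·0.1292 = 16.57 m
Minor: ΣK = 1.01; h_m = ΣK·V²/2g = 0.1305 m
Total H_L = 16.57 + 0.1305 = 16.70 m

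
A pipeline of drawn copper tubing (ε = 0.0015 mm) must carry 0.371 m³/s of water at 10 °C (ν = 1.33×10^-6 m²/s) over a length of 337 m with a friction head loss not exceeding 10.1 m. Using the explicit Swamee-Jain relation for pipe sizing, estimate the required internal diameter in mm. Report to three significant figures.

D ≈ 342 mm

Swamee-Jain (Type III): D = 0.66·[ε^1.25·(LQ²/(gh_f))^4.75 + ν·Q^9.4·(L/(gh_f))^5.2]^0.04
LQ²/(gh_f) = 0.4682; L/(gh_f) = 3.401
Term 1 = ε^1.25·(…)^4.75 = 1.43×10^-9; Term 2 = ν·Q^9.4·(…)^5.2 = 6.93×10^-8
D = 0.66·(1.43×10^-9 + 6.93×10^-8)^0.04 = 0.3416 m = 342 mm
Check: V = 4.05 m/s, Re = 1.04×10^6, f = 0.01164, h_f = 9.59 m ≈ 10.1 m ✓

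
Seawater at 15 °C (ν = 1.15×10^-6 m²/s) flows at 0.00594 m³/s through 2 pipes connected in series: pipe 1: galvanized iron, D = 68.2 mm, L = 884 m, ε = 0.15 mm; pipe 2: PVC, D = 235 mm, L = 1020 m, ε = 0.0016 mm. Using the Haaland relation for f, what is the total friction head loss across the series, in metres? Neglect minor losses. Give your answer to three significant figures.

H ≈ 44.7 m

Pipe 1: V = 1.626 m/s, Re = 9.64×10^4, ε/D = 0.00220, f = 0.02554, h_1 = f(L/D)V²/2g = 44.62 m
Pipe 2: V = 0.1369 m/s, Re = 2.80×10^4, ε/D = 6.81×10^-6, f = 0.02372, h_2 = f(L/D)V²/2g = 0.09841 m
Series → Q common, losses add: H = Σh = 44.72 m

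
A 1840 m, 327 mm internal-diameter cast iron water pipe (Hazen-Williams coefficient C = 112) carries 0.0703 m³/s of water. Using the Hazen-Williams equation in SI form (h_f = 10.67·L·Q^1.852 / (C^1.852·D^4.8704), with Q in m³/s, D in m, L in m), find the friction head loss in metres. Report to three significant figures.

h_f ≈ 5.33 m

h_f = 10.67·1840·0.0703^1.852 / (112^1.852·0.327^4.8704) = 5.330 m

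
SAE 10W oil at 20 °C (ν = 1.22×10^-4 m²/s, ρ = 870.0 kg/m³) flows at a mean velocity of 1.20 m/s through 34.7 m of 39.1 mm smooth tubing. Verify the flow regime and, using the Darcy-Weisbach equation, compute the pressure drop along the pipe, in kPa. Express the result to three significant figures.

Δp ≈ 92.5 kPa

Re = VD/ν = 1.20·0.03910/1.22×10^-4 = 385 → laminar (Re < 2300)
f = 64/Re = 0.1664
h_f = f(L/D)V²/(2g) = 0.1664·(34.7/0.03910)·1.20²/(2·9.81) = 10.84 m
Δp = ρg·h_f = 870.0·9.81·10.84 = 92.51 kPa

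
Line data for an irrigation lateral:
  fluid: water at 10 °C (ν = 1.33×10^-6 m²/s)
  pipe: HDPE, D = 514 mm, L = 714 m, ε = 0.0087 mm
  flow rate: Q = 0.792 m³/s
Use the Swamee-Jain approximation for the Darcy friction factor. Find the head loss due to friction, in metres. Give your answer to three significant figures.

h_f ≈ 11.8 m

V = 4Q/(πD²) = 4·0.792/(π·0.514²) = 3.817 m/s
Re = VD/ν = 3.817·0.514/1.33×10^-6 = 1.48×10^6 → turbulent
ε/D = 0.0087/514 = 1.69×10^-5
Swamee-Jain: f = 0.01139
h_f = f(L/D)V²/(2g) = 0.01139·(714/0.514)·3.817²/(2·9.81) = 11.75 m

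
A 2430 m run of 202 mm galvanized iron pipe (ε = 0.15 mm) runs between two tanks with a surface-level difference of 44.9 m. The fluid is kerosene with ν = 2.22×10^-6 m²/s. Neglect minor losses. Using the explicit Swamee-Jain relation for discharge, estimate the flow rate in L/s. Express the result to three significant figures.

Swamee-Jain (Type II): Q = -0.965·√(gD⁵h_f/L)·ln[ε/(3.7D) + √(3.17ν²L/(gD³h_f))]
√(gD⁵h_f/L) = √(9.81·0.202⁵·44.9/2430) = 0.007808
ε/(3.7D) = 2.01×10^-4; √(3.17ν²L/(gD³h_f)) = 1.02×10^-4
Q = -0.965·0.007808·ln(3.030×10^-4) = 0.06104 m³/s
Check: V = 1.90 m/s, Re = 1.73×10^5, f = 0.02033, h_f = 45.2 m ≈ 44.9 m ✓

Q ≈ 61.0 L/s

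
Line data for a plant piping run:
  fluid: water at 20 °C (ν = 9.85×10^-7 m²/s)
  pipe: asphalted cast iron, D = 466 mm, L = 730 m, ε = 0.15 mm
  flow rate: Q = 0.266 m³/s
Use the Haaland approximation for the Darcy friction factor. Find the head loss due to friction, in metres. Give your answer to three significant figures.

h_f ≈ 3.11 m

V = 4Q/(πD²) = 4·0.266/(π·0.466²) = 1.560 m/s
Re = VD/ν = 1.560·0.466/9.85×10^-7 = 7.38×10^5 → turbulent
ε/D = 0.15/466 = 3.22×10^-4
Haaland: f = 0.01599
h_f = f(L/D)V²/(2g) = 0.01599·(730/0.466)·1.560²/(2·9.81) = 3.106 m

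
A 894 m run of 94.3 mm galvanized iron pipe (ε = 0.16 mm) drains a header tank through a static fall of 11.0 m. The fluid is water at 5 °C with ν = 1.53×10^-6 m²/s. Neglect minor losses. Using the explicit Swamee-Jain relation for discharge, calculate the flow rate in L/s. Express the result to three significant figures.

Swamee-Jain (Type II): Q = -0.965·√(gD⁵h_f/L)·ln[ε/(3.7D) + √(3.17ν²L/(gD³h_f))]
√(gD⁵h_f/L) = √(9.81·0.0943⁵·11.0/894) = 9.487×10^-4
ε/(3.7D) = 4.59×10^-4; √(3.17ν²L/(gD³h_f)) = 2.71×10^-4
Q = -0.965·9.487×10^-4·ln(7.293×10^-4) = 0.006613 m³/s
Check: V = 0.947 m/s, Re = 5.84×10^4, f = 0.02563, h_f = 11.1 m ≈ 11.0 m ✓

Q ≈ 6.61 L/s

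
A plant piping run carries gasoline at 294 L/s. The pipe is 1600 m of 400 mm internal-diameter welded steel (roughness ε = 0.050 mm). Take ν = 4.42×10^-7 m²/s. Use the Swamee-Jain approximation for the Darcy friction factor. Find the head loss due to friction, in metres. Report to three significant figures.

h_f ≈ 14.8 m

V = 4Q/(πD²) = 4·0.294/(π·0.400²) = 2.340 m/s
Re = VD/ν = 2.340·0.400/4.42×10^-7 = 2.12×10^6 → turbulent
ε/D = 0.050/400 = 1.25×10^-4
Swamee-Jain: f = 0.01326
h_f = f(L/D)V²/(2g) = 0.01326·(1600/0.400)·2.340²/(2·9.81) = 14.79 m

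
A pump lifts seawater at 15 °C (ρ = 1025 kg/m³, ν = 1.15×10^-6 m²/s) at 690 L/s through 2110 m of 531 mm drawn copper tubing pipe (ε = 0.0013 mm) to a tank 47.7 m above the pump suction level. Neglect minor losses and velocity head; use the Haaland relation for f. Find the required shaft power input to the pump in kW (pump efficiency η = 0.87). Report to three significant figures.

V = 4Q/(πD²) = 3.116 m/s; Re = 1.44×10^6; ε/D = 2.45×10^-6; f = 0.01096
h_f = f(L/D)V²/2g = 21.55 m
Total head H = z + h_f = 47.7 + 21.55 = 69.25 m
P_hyd = ρgQH = 1025·9.81·0.690·69.25 = 480.5 kW
P_shaft = P_hyd/η = 480.5/0.87 = 552.2 kW

P_shaft ≈ 552 kW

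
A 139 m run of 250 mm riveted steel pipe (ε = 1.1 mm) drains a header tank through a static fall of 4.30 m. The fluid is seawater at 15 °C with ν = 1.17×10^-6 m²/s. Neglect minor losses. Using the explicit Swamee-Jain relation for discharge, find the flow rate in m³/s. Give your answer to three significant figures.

Q ≈ 0.111 m³/s

Swamee-Jain (Type II): Q = -0.965·√(gD⁵h_f/L)·ln[ε/(3.7D) + √(3.17ν²L/(gD³h_f))]
√(gD⁵h_f/L) = √(9.81·0.250⁵·4.30/139) = 0.01722
ε/(3.7D) = 0.00119; √(3.17ν²L/(gD³h_f)) = 3.03×10^-5
Q = -0.965·0.01722·ln(0.001219) = 0.1115 m³/s
Check: V = 2.27 m/s, Re = 4.85×10^5, f = 0.02954, h_f = 4.32 m ≈ 4.30 m ✓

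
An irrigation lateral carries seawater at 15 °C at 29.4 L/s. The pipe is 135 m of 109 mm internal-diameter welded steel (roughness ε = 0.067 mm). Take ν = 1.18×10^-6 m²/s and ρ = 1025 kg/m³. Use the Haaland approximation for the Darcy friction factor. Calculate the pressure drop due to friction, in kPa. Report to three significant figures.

Δp ≈ 118 kPa

V = 4Q/(πD²) = 4·0.0294/(π·0.109²) = 3.151 m/s
Re = VD/ν = 3.151·0.109/1.18×10^-6 = 2.91×10^5 → turbulent
ε/D = 0.067/109 = 6.15×10^-4
Haaland: f = 0.01874
h_f = f(L/D)V²/(2g) = 0.01874·(135/0.109)·3.151²/(2·9.81) = 11.74 m
Δp = ρg·h_f = 1025·9.81·11.74 = 118.1 kPa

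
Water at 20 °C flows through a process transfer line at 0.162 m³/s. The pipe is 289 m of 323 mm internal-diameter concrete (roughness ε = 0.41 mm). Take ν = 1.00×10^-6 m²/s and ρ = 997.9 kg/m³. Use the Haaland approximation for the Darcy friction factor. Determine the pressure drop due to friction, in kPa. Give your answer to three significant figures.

Δp ≈ 37.0 kPa

V = 4Q/(πD²) = 4·0.162/(π·0.323²) = 1.977 m/s
Re = VD/ν = 1.977·0.323/1.00×10^-6 = 6.39×10^5 → turbulent
ε/D = 0.41/323 = 0.00127
Haaland: f = 0.02122
h_f = f(L/D)V²/(2g) = 0.02122·(289/0.323)·1.977²/(2·9.81) = 3.782 m
Δp = ρg·h_f = 997.9·9.81·3.782 = 37.02 kPa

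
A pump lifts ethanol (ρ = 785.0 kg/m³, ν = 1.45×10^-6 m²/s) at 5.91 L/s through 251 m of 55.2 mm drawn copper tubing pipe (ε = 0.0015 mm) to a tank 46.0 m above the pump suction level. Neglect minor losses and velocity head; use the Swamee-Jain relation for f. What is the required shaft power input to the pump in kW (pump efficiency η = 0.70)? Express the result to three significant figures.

P_shaft ≈ 4.67 kW

V = 4Q/(πD²) = 2.470 m/s; Re = 9.40×10^4; ε/D = 2.72×10^-5; f = 0.01826
h_f = f(L/D)V²/2g = 25.80 m
Total head H = z + h_f = 46.0 + 25.80 = 71.80 m
P_hyd = ρgQH = 785.0·9.81·0.00591·71.80 = 3.268 kW
P_shaft = P_hyd/η = 3.268/0.70 = 4.668 kW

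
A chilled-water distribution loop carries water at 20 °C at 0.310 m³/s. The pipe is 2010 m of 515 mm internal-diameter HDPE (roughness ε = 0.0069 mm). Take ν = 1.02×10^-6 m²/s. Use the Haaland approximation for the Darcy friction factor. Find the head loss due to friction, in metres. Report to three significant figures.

h_f ≈ 5.45 m

V = 4Q/(πD²) = 4·0.310/(π·0.515²) = 1.488 m/s
Re = VD/ν = 1.488·0.515/1.02×10^-6 = 7.51×10^5 → turbulent
ε/D = 0.0069/515 = 1.34×10^-5
Haaland: f = 0.01237
h_f = f(L/D)V²/(2g) = 0.01237·(2010/0.515)·1.488²/(2·9.81) = 5.448 m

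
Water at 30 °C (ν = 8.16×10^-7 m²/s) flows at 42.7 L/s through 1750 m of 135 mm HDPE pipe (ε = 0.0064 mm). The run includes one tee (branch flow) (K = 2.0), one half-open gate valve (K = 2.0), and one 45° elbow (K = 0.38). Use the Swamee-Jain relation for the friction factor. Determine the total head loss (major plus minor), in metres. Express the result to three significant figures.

H_L ≈ 83.3 m

V = 4Q/(πD²) = 2.983 m/s; V²/2g = 0.4536 m
Re = 4.94×10^5, ε/D = 4.74×10^-5 → f = 0.01383 (Swamee-Jain)
Major: h_f = f(L/D)·V²/2g = 0.01383·12963·0.4536 = 81.30 m
Minor: ΣK = 4.38; h_m = ΣK·V²/2g = 1.987 m
Total H_L = 81.30 + 1.987 = 83.28 m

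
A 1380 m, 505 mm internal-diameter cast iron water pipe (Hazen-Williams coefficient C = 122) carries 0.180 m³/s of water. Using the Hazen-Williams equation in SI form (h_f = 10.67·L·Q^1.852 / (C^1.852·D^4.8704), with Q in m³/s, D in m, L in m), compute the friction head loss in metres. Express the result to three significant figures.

h_f ≈ 2.34 m

h_f = 10.67·1380·0.180^1.852 / (122^1.852·0.505^4.8704) = 2.344 m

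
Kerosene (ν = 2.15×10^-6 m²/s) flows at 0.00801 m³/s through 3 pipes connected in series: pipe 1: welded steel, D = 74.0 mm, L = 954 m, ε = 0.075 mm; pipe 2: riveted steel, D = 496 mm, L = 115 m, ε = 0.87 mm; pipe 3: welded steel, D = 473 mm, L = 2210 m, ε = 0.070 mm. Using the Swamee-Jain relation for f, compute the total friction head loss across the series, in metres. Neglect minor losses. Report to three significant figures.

Pipe 1: V = 1.862 m/s, Re = 6.41×10^4, ε/D = 0.00101, f = 0.02347, h_1 = f(L/D)V²/2g = 53.49 m
Pipe 2: V = 0.04146 m/s, Re = 9560, ε/D = 0.00175, f = 0.03418, h_2 = f(L/D)V²/2g = 6.942×10^-4 m
Pipe 3: V = 0.04558 m/s, Re = 1.00×10^4, ε/D = 1.48×10^-4, f = 0.03121, h_3 = f(L/D)V²/2g = 0.01544 m
Series → Q common, losses add: H = Σh = 53.51 m

H ≈ 53.5 m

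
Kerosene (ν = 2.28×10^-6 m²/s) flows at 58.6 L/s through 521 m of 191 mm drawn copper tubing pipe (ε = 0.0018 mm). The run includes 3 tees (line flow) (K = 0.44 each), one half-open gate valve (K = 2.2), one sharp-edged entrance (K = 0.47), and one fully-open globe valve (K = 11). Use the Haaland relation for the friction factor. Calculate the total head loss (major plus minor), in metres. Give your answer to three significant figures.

H_L ≈ 12.5 m

V = 4Q/(πD²) = 2.045 m/s; V²/2g = 0.2132 m
Re = 1.71×10^5, ε/D = 9.42×10^-6 → f = 0.01603 (Haaland)
Major: h_f = f(L/D)·V²/2g = 0.01603·2728·0.2132 = 9.320 m
Minor: ΣK = 15.0; h_m = ΣK·V²/2g = 3.196 m
Total H_L = 9.320 + 3.196 = 12.52 m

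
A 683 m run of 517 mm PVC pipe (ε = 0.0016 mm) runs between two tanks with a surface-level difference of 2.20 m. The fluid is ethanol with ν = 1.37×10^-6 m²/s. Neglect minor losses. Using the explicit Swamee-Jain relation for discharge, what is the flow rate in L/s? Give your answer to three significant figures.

Q ≈ 336 L/s

Swamee-Jain (Type II): Q = -0.965·√(gD⁵h_f/L)·ln[ε/(3.7D) + √(3.17ν²L/(gD³h_f))]
√(gD⁵h_f/L) = √(9.81·0.517⁵·2.20/683) = 0.03416
ε/(3.7D) = 8.36×10^-7; √(3.17ν²L/(gD³h_f)) = 3.69×10^-5
Q = -0.965·0.03416·ln(3.775×10^-5) = 0.3358 m³/s
Check: V = 1.60 m/s, Re = 6.04×10^5, f = 0.01272, h_f = 2.19 m ≈ 2.20 m ✓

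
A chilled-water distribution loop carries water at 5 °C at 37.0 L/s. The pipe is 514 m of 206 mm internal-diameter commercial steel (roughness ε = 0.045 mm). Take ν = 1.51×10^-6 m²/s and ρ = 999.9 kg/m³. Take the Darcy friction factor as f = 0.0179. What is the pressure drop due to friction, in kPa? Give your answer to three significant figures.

Δp ≈ 27.5 kPa

V = 4Q/(πD²) = 4·0.0370/(π·0.206²) = 1.110 m/s
h_f = f(L/D)V²/(2g) = 0.01790·(514/0.206)·1.110²/(2·9.81) = 2.805 m
Δp = ρg·h_f = 999.9·9.81·2.805 = 27.52 kPa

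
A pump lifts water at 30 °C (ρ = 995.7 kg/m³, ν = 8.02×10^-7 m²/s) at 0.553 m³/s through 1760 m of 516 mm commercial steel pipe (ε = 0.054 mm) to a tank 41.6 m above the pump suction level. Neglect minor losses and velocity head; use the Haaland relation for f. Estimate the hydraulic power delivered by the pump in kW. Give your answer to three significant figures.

V = 4Q/(πD²) = 2.644 m/s; Re = 1.70×10^6; ε/D = 1.05×10^-4; f = 0.01293
h_f = f(L/D)V²/2g = 15.72 m
Total head H = z + h_f = 41.6 + 15.72 = 57.32 m
P_hyd = ρgQH = 995.7·9.81·0.553·57.32 = 309.6 kW

P_hyd ≈ 310 kW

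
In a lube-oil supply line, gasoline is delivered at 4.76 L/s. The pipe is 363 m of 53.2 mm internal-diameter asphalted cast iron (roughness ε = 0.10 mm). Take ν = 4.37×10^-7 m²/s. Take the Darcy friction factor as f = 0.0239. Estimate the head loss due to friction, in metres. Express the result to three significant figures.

h_f ≈ 38.1 m

V = 4Q/(πD²) = 4·0.00476/(π·0.0532²) = 2.141 m/s
h_f = f(L/D)V²/(2g) = 0.02390·(363/0.0532)·2.141²/(2·9.81) = 38.11 m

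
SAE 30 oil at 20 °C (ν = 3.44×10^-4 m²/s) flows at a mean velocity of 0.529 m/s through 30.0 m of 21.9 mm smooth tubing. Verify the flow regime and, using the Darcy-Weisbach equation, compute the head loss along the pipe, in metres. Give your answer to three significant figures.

h_f ≈ 37.1 m

Re = VD/ν = 0.529·0.02190/3.44×10^-4 = 33.7 → laminar (Re < 2300)
f = 64/Re = 1.900
h_f = f(L/D)V²/(2g) = 1.900·(30.0/0.02190)·0.529²/(2·9.81) = 37.13 m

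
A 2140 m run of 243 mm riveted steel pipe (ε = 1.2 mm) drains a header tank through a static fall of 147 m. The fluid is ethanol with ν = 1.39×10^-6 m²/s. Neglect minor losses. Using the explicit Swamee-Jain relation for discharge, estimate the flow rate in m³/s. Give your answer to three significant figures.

Q ≈ 0.152 m³/s

Swamee-Jain (Type II): Q = -0.965·√(gD⁵h_f/L)·ln[ε/(3.7D) + √(3.17ν²L/(gD³h_f))]
√(gD⁵h_f/L) = √(9.81·0.243⁵·147/2140) = 0.02389
ε/(3.7D) = 0.00133; √(3.17ν²L/(gD³h_f)) = 2.52×10^-5
Q = -0.965·0.02389·ln(0.001360) = 0.1522 m³/s
Check: V = 3.28 m/s, Re = 5.74×10^5, f = 0.03051, h_f = 147 m ≈ 147 m ✓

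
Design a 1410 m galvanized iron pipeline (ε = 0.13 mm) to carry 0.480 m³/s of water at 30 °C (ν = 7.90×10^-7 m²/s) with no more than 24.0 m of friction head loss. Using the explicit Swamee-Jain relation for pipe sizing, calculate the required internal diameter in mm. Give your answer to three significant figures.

D ≈ 451 mm

Swamee-Jain (Type III): D = 0.66·[ε^1.25·(LQ²/(gh_f))^4.75 + ν·Q^9.4·(L/(gh_f))^5.2]^0.04
LQ²/(gh_f) = 1.380; L/(gh_f) = 5.989
Term 1 = ε^1.25·(…)^4.75 = 6.41×10^-5; Term 2 = ν·Q^9.4·(…)^5.2 = 8.78×10^-6
D = 0.66·(6.41×10^-5 + 8.78×10^-6)^0.04 = 0.4509 m = 451 mm
Check: V = 3.01 m/s, Re = 1.72×10^6, f = 0.01535, h_f = 22.1 m ≈ 24.0 m ✓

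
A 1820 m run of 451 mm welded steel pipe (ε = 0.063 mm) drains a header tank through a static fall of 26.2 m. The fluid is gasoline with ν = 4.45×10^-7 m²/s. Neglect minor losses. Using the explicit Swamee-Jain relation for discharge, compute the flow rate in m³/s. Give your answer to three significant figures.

Swamee-Jain (Type II): Q = -0.965·√(gD⁵h_f/L)·ln[ε/(3.7D) + √(3.17ν²L/(gD³h_f))]
√(gD⁵h_f/L) = √(9.81·0.451⁵·26.2/1820) = 0.05133
ε/(3.7D) = 3.78×10^-5; √(3.17ν²L/(gD³h_f)) = 6.96×10^-6
Q = -0.965·0.05133·ln(4.472×10^-5) = 0.4961 m³/s
Check: V = 3.11 m/s, Re = 3.15×10^6, f = 0.01328, h_f = 26.4 m ≈ 26.2 m ✓

Q ≈ 0.496 m³/s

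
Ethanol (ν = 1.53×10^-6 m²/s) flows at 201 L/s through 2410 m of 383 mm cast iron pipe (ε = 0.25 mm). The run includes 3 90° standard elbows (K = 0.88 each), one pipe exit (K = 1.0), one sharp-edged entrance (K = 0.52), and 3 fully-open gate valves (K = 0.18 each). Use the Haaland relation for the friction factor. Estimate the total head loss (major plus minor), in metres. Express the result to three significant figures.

V = 4Q/(πD²) = 1.745 m/s; V²/2g = 0.1551 m
Re = 4.37×10^5, ε/D = 6.53×10^-4 → f = 0.01858 (Haaland)
Major: h_f = f(L/D)·V²/2g = 0.01858·6292·0.1551 = 18.14 m
Minor: ΣK = 4.70; h_m = ΣK·V²/2g = 0.7291 m
Total H_L = 18.14 + 0.7291 = 18.87 m

H_L ≈ 18.9 m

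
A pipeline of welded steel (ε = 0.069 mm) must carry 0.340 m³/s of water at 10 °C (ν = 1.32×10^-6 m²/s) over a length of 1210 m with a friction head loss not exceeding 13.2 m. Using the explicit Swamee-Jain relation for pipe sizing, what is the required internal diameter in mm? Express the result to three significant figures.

D ≈ 423 mm

Swamee-Jain (Type III): D = 0.66·[ε^1.25·(LQ²/(gh_f))^4.75 + ν·Q^9.4·(L/(gh_f))^5.2]^0.04
LQ²/(gh_f) = 1.080; L/(gh_f) = 9.344
Term 1 = ε^1.25·(…)^4.75 = 9.07×10^-6; Term 2 = ν·Q^9.4·(…)^5.2 = 5.80×10^-6
D = 0.66·(9.07×10^-6 + 5.80×10^-6)^0.04 = 0.4231 m = 423 mm
Check: V = 2.42 m/s, Re = 7.75×10^5, f = 0.01460, h_f = 12.4 m ≈ 13.2 m ✓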